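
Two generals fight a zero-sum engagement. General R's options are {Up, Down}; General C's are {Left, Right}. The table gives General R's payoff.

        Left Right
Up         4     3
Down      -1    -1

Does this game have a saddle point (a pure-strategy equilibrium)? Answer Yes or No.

Row minima: Up → 3, Down → -1; maximin = 3.
Column maxima: Left → 4, Right → 3; minimax = 3.
maximin = minimax = 3, so a saddle point exists.

Yes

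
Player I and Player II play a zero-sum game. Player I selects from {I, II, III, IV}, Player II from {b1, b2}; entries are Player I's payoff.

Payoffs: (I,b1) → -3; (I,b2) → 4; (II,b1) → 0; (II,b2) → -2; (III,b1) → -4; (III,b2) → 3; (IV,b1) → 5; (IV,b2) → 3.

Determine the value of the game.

Row minima: I → -3, II → -2, III → -4, IV → 3; maximin = 3.
Column maxima: b1 → 5, b2 → 4; minimax = 4.
3 ≠ 4, so there is no saddle point; optimal play is mixed.
II is strictly dominated by IV, so Player I never plays it.
III is strictly dominated by I, so Player I never plays it.
On the remaining 2×2 (I, IV vs b1, b2):
Let Player I play I with probability p. Expected payoff against b1: (-3)p + 5(1−p) = −8p + 5; against b2: 4p + 3(1−p) = p + 3.
Setting these equal: −8p + 5 = p + 3 ⇒ −9p = -2 ⇒ p = 2/9, and the value is (-8)·(2/9) + 5 = 29/9.
For Player II: with q = P(b1), equating I's and IV's payoffs gives −7q + 4 = 2q + 3 ⇒ q = 1/9.

29/9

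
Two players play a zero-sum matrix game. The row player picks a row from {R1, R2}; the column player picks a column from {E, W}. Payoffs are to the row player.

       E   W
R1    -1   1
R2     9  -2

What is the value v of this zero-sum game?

Row minima: R1 → -1, R2 → -2; maximin = -1.
Column maxima: E → 9, W → 1; minimax = 1.
-1 ≠ 1, so there is no saddle point; optimal play is mixed.
Let the row player play R1 with probability p. Expected payoff against E: (-1)p + 9(1−p) = −10p + 9; against W: 1p + (-2)(1−p) = 3p − 2.
Setting these equal: −10p + 9 = 3p − 2 ⇒ −13p = -11 ⇒ p = 11/13, and the value is (-10)·(11/13) + 9 = 7/13.
For the column player: with q = P(E), equating R1's and R2's payoffs gives −2q + 1 = 11q − 2 ⇒ q = 3/13.

7/13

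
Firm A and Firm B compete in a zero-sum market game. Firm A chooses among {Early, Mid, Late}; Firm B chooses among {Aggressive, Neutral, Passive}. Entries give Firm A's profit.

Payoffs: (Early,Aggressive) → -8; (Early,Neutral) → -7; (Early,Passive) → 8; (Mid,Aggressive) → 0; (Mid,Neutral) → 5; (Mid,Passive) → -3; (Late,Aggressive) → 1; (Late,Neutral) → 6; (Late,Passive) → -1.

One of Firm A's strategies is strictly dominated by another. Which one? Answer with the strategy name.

Mid

Late gives a strictly higher payoff than Mid against every column: 1 > 0, 6 > 5, -1 > -3.
So Mid is strictly dominated and Firm A never plays it.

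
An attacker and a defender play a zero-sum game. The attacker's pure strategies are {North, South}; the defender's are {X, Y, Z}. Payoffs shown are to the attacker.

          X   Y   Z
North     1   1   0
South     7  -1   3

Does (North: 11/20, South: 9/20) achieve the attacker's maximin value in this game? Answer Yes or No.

Against X this mix gives (11/20)·1 + (9/20)·7 = 37/10.
Against Y this mix gives (11/20)·1 + (9/20)·(-1) = 1/10.
Against Z this mix gives (11/20)·0 + (9/20)·3 = 27/20.
The defender will play Y, holding the attacker to 1/10. Shifting weight toward the row that does better against Y would raise this floor (the equalizing mix achieves 3/5 against both Y and Z), so the proposed strategy is not optimal.

No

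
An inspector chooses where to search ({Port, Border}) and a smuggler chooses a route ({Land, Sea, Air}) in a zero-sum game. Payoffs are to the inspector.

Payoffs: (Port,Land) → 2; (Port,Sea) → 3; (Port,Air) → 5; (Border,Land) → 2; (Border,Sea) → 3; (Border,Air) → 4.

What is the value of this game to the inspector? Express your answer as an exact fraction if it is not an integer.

Row minima: Port → 2, Border → 2; maximin = 2.
Column maxima: Land → 2, Sea → 3, Air → 5; minimax = 2.
Since maximin = minimax = 2, there is a saddle point and the value is 2.

2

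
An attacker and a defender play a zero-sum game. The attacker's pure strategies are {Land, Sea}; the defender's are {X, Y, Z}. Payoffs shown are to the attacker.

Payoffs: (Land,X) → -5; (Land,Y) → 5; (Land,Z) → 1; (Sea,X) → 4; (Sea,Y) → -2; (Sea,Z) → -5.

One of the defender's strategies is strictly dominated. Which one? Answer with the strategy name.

Y

Z holds the attacker's payoff strictly below Y in every row: 1 < 5, -5 < -2.
So Y is strictly dominated for the defender.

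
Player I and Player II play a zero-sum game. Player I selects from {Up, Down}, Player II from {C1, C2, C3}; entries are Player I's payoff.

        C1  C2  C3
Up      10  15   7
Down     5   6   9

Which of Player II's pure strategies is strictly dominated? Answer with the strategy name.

C2

C1 holds Player I's payoff strictly below C2 in every row: 10 < 15, 5 < 6.
So C2 is strictly dominated for Player II.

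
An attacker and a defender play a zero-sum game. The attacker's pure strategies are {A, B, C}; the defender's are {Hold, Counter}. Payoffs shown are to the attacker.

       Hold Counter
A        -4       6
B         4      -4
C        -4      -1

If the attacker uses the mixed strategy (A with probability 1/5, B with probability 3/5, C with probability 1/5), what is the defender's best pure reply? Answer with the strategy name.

Counter

If the defender plays Hold, the attacker's expected payoff is (1/5)·(-4) + (3/5)·4 + (1/5)·(-4) = 4/5.
If the defender plays Counter, the attacker's expected payoff is (1/5)·6 + (3/5)·(-4) + (1/5)·(-1) = -7/5.
The defender minimizes the attacker's payoff; the smallest is -7/5, so the best response is Counter.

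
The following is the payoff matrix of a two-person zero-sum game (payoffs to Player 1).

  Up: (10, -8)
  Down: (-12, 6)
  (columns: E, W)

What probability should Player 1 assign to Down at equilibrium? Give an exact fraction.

1/2

Row minima: Up → -8, Down → -12; maximin = -8.
Column maxima: E → 10, W → 6; minimax = 6.
-8 ≠ 6, so there is no saddle point; optimal play is mixed.
Let Player 1 play Up with probability p. Expected payoff against E: 10p + (-12)(1−p) = 22p − 12; against W: (-8)p + 6(1−p) = −14p + 6.
Setting these equal: 22p − 12 = −14p + 6 ⇒ 36p = 18 ⇒ p = 1/2, and the value is (22)·(1/2) − 12 = -1.
For Player 2: with q = P(E), equating Up's and Down's payoffs gives 18q − 8 = −18q + 6 ⇒ q = 7/18.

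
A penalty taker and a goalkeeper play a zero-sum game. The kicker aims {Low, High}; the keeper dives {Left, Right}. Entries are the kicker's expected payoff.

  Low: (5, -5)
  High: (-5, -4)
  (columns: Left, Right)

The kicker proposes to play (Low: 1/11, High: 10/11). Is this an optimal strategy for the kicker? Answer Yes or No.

Yes

Against Left this mix gives (1/11)·5 + (10/11)·(-5) = -45/11.
Against Right this mix gives (1/11)·(-5) + (10/11)·(-4) = -45/11.
All of the keeper's active replies (Left, Right) yield -45/11, and no column does worse for the kicker. The mix makes the keeper indifferent and guarantees -45/11, so it is optimal.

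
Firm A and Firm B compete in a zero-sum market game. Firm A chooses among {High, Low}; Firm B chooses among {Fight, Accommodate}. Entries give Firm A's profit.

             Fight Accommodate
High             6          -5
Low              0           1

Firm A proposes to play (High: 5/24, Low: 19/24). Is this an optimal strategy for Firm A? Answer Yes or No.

Against Fight this mix gives (5/24)·6 + (19/24)·0 = 5/4.
Against Accommodate this mix gives (5/24)·(-5) + (19/24)·1 = -1/4.
Firm B will play Accommodate, holding Firm A to -1/4. Shifting weight toward the row that does better against Accommodate would raise this floor (the equalizing mix achieves 1/2 against both Accommodate and Fight), so the proposed strategy is not optimal.

No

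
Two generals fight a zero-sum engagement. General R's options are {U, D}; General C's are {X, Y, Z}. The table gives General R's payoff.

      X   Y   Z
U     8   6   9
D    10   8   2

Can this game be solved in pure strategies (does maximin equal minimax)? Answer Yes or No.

Row minima: U → 6, D → 2; maximin = 6.
Column maxima: X → 10, Y → 8, Z → 9; minimax = 8.
6 ≠ 8, so no pure-strategy equilibrium exists.

No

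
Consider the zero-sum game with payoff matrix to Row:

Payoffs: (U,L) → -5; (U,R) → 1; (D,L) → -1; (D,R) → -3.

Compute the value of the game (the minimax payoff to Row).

Row minima: U → -5, D → -3; maximin = -3.
Column maxima: L → -1, R → 1; minimax = -1.
-3 ≠ -1, so there is no saddle point; optimal play is mixed.
Let Row play U with probability p. Expected payoff against L: (-5)p + (-1)(1−p) = −4p − 1; against R: 1p + (-3)(1−p) = 4p − 3.
Setting these equal: −4p − 1 = 4p − 3 ⇒ −8p = -2 ⇒ p = 1/4, and the value is (-4)·(1/4) − 1 = -2.
For Column: with q = P(L), equating U's and D's payoffs gives −6q + 1 = 2q − 3 ⇒ q = 1/2.

-2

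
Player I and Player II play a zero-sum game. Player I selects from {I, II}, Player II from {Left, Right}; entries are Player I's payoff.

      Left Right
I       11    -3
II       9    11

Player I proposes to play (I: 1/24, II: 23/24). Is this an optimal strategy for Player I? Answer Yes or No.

Against Left this mix gives (1/24)·11 + (23/24)·9 = 109/12.
Against Right this mix gives (1/24)·(-3) + (23/24)·11 = 125/12.
Player II will play Left, holding Player I to 109/12. Shifting weight toward the row that does better against Left would raise this floor (the equalizing mix achieves 37/4 against both Left and Right), so the proposed strategy is not optimal.

No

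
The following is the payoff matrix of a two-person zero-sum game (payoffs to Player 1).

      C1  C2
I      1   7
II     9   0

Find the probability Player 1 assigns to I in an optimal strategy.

3/5

Row minima: I → 1, II → 0; maximin = 1.
Column maxima: C1 → 9, C2 → 7; minimax = 7.
1 ≠ 7, so there is no saddle point; optimal play is mixed.
Let Player 1 play I with probability p. Expected payoff against C1: 1p + 9(1−p) = −8p + 9; against C2: 7p + 0(1−p) = 7p.
Setting these equal: −8p + 9 = 7p ⇒ −15p = -9 ⇒ p = 3/5, and the value is (-8)·(3/5) + 9 = 21/5.
For Player 2: with q = P(C1), equating I's and II's payoffs gives −6q + 7 = 9q ⇒ q = 7/15.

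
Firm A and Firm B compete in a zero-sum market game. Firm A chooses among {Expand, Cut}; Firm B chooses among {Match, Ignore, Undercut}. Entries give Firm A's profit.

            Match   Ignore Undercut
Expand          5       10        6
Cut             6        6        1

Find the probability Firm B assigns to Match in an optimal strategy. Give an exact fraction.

Row minima: Expand → 5, Cut → 1; maximin = 5.
Column maxima: Match → 6, Ignore → 10, Undercut → 6; minimax = 6.
5 ≠ 6, so there is no saddle point; optimal play is mixed.
Ignore is strictly dominated by Undercut (it gives Firm A strictly more in every row), so Firm B never plays it.
On the remaining 2×2 (Expand, Cut vs Match, Undercut):
Let Firm A play Expand with probability p. Expected payoff against Match: 5p + 6(1−p) = −p + 6; against Undercut: 6p + 1(1−p) = 5p + 1.
Setting these equal: −p + 6 = 5p + 1 ⇒ −6p = -5 ⇒ p = 5/6, and the value is (-1)·(5/6) + 6 = 31/6.
For Firm B: with q = P(Match), equating Expand's and Cut's payoffs gives −q + 6 = 5q + 1 ⇒ q = 5/6.

5/6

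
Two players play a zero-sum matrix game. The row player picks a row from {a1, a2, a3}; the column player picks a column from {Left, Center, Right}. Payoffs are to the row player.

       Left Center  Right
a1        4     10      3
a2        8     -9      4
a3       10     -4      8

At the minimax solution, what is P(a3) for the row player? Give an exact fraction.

Row minima: a1 → 3, a2 → -9, a3 → -4; maximin = 3.
Column maxima: Left → 10, Center → 10, Right → 8; minimax = 8.
3 ≠ 8, so there is no saddle point; optimal play is mixed.
a2 is strictly dominated by a3, so the row player never plays it.
Left is strictly dominated by Right (it gives the row player strictly more in every row), so the column player never plays it.
On the remaining 2×2 (a1, a3 vs Center, Right):
Let the row player play a1 with probability p. Expected payoff against Center: 10p + (-4)(1−p) = 14p − 4; against Right: 3p + 8(1−p) = −5p + 8.
Setting these equal: 14p − 4 = −5p + 8 ⇒ 19p = 12 ⇒ p = 12/19, and the value is (14)·(12/19) − 4 = 92/19.
For the column player: with q = P(Center), equating a1's and a3's payoffs gives 7q + 3 = −12q + 8 ⇒ q = 5/19.

7/19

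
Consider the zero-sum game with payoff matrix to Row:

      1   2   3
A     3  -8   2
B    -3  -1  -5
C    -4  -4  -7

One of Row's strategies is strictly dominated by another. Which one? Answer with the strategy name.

B gives a strictly higher payoff than C against every column: -3 > -4, -1 > -4, -5 > -7.
So C is strictly dominated and Row never plays it.

C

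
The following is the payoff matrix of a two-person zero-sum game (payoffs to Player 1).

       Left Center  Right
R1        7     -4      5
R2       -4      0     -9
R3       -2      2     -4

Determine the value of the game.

-2/5

Row minima: R1 → -4, R2 → -9, R3 → -4; maximin = -4.
Column maxima: Left → 7, Center → 2, Right → 5; minimax = 2.
-4 ≠ 2, so there is no saddle point; optimal play is mixed.
R2 is strictly dominated by R3, so Player 1 never plays it.
Left is strictly dominated by Right (it gives Player 1 strictly more in every row), so Player 2 never plays it.
On the remaining 2×2 (R1, R3 vs Center, Right):
Let Player 1 play R1 with probability p. Expected payoff against Center: (-4)p + 2(1−p) = −6p + 2; against Right: 5p + (-4)(1−p) = 9p − 4.
Setting these equal: −6p + 2 = 9p − 4 ⇒ −15p = -6 ⇒ p = 2/5, and the value is (-6)·(2/5) + 2 = -2/5.
For Player 2: with q = P(Center), equating R1's and R3's payoffs gives −9q + 5 = 6q − 4 ⇒ q = 3/5.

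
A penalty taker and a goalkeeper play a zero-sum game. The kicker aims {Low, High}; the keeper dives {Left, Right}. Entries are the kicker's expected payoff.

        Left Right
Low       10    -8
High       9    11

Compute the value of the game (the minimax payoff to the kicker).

91/10

Row minima: Low → -8, High → 9; maximin = 9.
Column maxima: Left → 10, Right → 11; minimax = 10.
9 ≠ 10, so there is no saddle point; optimal play is mixed.
Let the kicker play Low with probability p. Expected payoff against Left: 10p + 9(1−p) = p + 9; against Right: (-8)p + 11(1−p) = −19p + 11.
Setting these equal: p + 9 = −19p + 11 ⇒ 20p = 2 ⇒ p = 1/10, and the value is (1)·(1/10) + 9 = 91/10.
For the keeper: with q = P(Left), equating Low's and High's payoffs gives 18q − 8 = −2q + 11 ⇒ q = 19/20.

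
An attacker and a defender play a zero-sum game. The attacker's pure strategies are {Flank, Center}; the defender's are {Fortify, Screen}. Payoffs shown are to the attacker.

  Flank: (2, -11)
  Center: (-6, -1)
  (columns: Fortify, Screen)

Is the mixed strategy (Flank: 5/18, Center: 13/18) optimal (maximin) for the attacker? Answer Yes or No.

Yes

Against Fortify this mix gives (5/18)·2 + (13/18)·(-6) = -34/9.
Against Screen this mix gives (5/18)·(-11) + (13/18)·(-1) = -34/9.
All of the defender's active replies (Fortify, Screen) yield -34/9, and no column does worse for the attacker. The mix makes the defender indifferent and guarantees -34/9, so it is optimal.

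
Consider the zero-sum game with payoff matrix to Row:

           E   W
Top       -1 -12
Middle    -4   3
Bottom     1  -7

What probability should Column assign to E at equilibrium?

Row minima: Top → -12, Middle → -4, Bottom → -7; maximin = -4.
Column maxima: E → 1, W → 3; minimax = 1.
-4 ≠ 1, so there is no saddle point; optimal play is mixed.
Top is strictly dominated by Bottom, so Row never plays it.
On the remaining 2×2 (Middle, Bottom vs E, W):
Let Row play Middle with probability p. Expected payoff against E: (-4)p + 1(1−p) = −5p + 1; against W: 3p + (-7)(1−p) = 10p − 7.
Setting these equal: −5p + 1 = 10p − 7 ⇒ −15p = -8 ⇒ p = 8/15, and the value is (-5)·(8/15) + 1 = -5/3.
For Column: with q = P(E), equating Middle's and Bottom's payoffs gives −7q + 3 = 8q − 7 ⇒ q = 2/3.

2/3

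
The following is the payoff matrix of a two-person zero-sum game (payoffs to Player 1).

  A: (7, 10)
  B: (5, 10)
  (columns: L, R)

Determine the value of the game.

Row minima: A → 7, B → 5; maximin = 7.
Column maxima: L → 7, R → 10; minimax = 7.
Since maximin = minimax = 7, there is a saddle point and the value is 7.

7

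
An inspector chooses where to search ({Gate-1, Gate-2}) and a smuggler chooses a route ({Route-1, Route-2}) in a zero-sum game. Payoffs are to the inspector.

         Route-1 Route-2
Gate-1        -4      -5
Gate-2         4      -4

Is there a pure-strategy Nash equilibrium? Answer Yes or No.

Yes

Row minima: Gate-1 → -5, Gate-2 → -4; maximin = -4.
Column maxima: Route-1 → 4, Route-2 → -4; minimax = -4.
maximin = minimax = -4, so a saddle point exists.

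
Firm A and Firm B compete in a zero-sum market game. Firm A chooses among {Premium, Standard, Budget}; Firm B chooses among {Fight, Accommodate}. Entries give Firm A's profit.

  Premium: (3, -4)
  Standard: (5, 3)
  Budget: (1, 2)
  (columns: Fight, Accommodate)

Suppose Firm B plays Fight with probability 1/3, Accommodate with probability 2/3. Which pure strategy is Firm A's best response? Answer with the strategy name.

Expected payoff of Premium: (1/3)·3 + (2/3)·(-4) = -5/3.
Expected payoff of Standard: (1/3)·5 + (2/3)·3 = 11/3.
Expected payoff of Budget: (1/3)·1 + (2/3)·2 = 5/3.
The largest is 11/3, so Firm A's best response is Standard.

Standard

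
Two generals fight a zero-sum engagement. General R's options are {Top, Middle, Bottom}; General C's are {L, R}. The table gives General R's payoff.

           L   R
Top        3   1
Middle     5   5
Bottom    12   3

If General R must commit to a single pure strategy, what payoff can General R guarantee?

Row minima: Top → 1, Middle → 5, Bottom → 3.
The best of these is 5.

5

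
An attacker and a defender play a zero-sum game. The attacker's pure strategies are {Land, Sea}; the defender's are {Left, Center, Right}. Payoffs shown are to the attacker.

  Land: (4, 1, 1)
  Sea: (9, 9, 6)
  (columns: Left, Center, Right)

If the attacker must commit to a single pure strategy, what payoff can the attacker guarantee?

6

Row minima: Land → 1, Sea → 6.
The best of these is 6.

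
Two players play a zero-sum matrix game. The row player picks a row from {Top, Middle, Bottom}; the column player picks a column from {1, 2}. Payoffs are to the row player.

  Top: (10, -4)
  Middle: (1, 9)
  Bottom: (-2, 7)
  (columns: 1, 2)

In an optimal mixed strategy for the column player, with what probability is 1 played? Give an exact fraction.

13/22

Row minima: Top → -4, Middle → 1, Bottom → -2; maximin = 1.
Column maxima: 1 → 10, 2 → 9; minimax = 9.
1 ≠ 9, so there is no saddle point; optimal play is mixed.
Bottom is strictly dominated by Middle, so the row player never plays it.
On the remaining 2×2 (Top, Middle vs 1, 2):
Let the row player play Top with probability p. Expected payoff against 1: 10p + 1(1−p) = 9p + 1; against 2: (-4)p + 9(1−p) = −13p + 9.
Setting these equal: 9p + 1 = −13p + 9 ⇒ 22p = 8 ⇒ p = 4/11, and the value is (9)·(4/11) + 1 = 47/11.
For the column player: with q = P(1), equating Top's and Middle's payoffs gives 14q − 4 = −8q + 9 ⇒ q = 13/22.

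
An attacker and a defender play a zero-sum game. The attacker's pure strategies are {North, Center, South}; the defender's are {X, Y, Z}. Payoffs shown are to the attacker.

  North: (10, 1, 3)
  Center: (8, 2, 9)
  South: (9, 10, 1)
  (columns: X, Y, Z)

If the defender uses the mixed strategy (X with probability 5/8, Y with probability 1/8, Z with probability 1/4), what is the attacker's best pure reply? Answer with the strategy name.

Center

Expected payoff of North: (5/8)·10 + (1/8)·1 + (1/4)·3 = 57/8.
Expected payoff of Center: (5/8)·8 + (1/8)·2 + (1/4)·9 = 15/2.
Expected payoff of South: (5/8)·9 + (1/8)·10 + (1/4)·1 = 57/8.
The largest is 15/2, so the attacker's best response is Center.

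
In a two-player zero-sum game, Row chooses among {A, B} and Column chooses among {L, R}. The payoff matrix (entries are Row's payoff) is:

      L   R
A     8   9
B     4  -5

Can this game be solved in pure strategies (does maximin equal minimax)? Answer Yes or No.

Row minima: A → 8, B → -5; maximin = 8.
Column maxima: L → 8, R → 9; minimax = 8.
maximin = minimax = 8, so a saddle point exists.

Yes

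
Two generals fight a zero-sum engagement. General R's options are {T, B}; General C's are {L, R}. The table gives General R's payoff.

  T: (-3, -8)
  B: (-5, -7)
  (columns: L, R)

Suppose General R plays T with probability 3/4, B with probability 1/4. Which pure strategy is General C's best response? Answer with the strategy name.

If General C plays L, General R's expected payoff is (3/4)·(-3) + (1/4)·(-5) = -7/2.
If General C plays R, General R's expected payoff is (3/4)·(-8) + (1/4)·(-7) = -31/4.
General C minimizes General R's payoff; the smallest is -31/4, so the best response is R.

R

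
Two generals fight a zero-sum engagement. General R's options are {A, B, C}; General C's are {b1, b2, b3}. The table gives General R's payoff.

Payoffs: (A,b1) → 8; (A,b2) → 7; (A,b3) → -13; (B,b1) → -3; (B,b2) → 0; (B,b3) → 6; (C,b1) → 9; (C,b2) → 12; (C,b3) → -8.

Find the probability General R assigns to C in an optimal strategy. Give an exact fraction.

9/26

Row minima: A → -13, B → -3, C → -8; maximin = -3.
Column maxima: b1 → 9, b2 → 12, b3 → 6; minimax = 6.
-3 ≠ 6, so there is no saddle point; optimal play is mixed.
A is strictly dominated by C, so General R never plays it.
With A eliminated, b2 is strictly dominated by b1 (it gives General R strictly more in every remaining row), so General C never plays it.
On the remaining 2×2 (B, C vs b1, b3):
Let General R play B with probability p. Expected payoff against b1: (-3)p + 9(1−p) = −12p + 9; against b3: 6p + (-8)(1−p) = 14p − 8.
Setting these equal: −12p + 9 = 14p − 8 ⇒ −26p = -17 ⇒ p = 17/26, and the value is (-12)·(17/26) + 9 = 15/13.
For General C: with q = P(b1), equating B's and C's payoffs gives −9q + 6 = 17q − 8 ⇒ q = 7/13.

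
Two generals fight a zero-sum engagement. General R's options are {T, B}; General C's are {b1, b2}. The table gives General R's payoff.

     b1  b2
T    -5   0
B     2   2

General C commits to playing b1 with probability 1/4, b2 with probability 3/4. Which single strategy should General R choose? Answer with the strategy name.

Expected payoff of T: (1/4)·(-5) + (3/4)·0 = -5/4.
Expected payoff of B: (1/4)·2 + (3/4)·2 = 2.
The largest is 2, so General R's best response is B.

B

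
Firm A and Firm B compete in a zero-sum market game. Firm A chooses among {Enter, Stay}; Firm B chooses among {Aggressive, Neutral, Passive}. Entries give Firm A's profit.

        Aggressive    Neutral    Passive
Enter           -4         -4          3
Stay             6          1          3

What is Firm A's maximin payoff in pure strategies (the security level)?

Row minima: Enter → -4, Stay → 1.
The best of these is 1.

1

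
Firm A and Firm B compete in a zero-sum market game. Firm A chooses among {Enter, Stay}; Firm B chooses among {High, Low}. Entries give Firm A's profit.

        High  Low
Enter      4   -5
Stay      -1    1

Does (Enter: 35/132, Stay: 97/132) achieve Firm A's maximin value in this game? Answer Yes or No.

Against High this mix gives (35/132)·4 + (97/132)·(-1) = 43/132.
Against Low this mix gives (35/132)·(-5) + (97/132)·1 = -13/22.
Firm B will play Low, holding Firm A to -13/22. Shifting weight toward the row that does better against Low would raise this floor (the equalizing mix achieves -1/11 against both Low and High), so the proposed strategy is not optimal.

No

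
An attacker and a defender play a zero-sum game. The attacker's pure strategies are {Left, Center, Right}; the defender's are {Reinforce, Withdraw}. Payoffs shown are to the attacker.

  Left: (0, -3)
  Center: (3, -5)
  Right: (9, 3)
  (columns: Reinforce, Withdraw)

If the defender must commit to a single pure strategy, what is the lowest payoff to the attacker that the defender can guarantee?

Column maxima: Reinforce → 9, Withdraw → 3.
The smallest of these is 3.

3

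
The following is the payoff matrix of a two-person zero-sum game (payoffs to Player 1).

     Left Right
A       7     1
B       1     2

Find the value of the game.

Row minima: A → 1, B → 1; maximin = 1.
Column maxima: Left → 7, Right → 2; minimax = 2.
1 ≠ 2, so there is no saddle point; optimal play is mixed.
Let Player 1 play A with probability p. Expected payoff against Left: 7p + 1(1−p) = 6p + 1; against Right: 1p + 2(1−p) = −p + 2.
Setting these equal: 6p + 1 = −p + 2 ⇒ 7p = 1 ⇒ p = 1/7, and the value is (6)·(1/7) + 1 = 13/7.
For Player 2: with q = P(Left), equating A's and B's payoffs gives 6q + 1 = −q + 2 ⇒ q = 1/7.

13/7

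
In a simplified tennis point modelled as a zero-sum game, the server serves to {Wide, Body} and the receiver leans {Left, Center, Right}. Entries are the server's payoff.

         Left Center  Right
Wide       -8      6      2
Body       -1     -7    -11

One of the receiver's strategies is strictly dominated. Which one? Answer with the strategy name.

Right holds the server's payoff strictly below Center in every row: 2 < 6, -11 < -7.
So Center is strictly dominated for the receiver.

Center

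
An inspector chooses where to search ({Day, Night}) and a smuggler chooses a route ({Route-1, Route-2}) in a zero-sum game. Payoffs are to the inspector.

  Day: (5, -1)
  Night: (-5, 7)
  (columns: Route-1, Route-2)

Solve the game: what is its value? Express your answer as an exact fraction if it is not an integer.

Row minima: Day → -1, Night → -5; maximin = -1.
Column maxima: Route-1 → 5, Route-2 → 7; minimax = 5.
-1 ≠ 5, so there is no saddle point; optimal play is mixed.
Let the inspector play Day with probability p. Expected payoff against Route-1: 5p + (-5)(1−p) = 10p − 5; against Route-2: (-1)p + 7(1−p) = −8p + 7.
Setting these equal: 10p − 5 = −8p + 7 ⇒ 18p = 12 ⇒ p = 2/3, and the value is (10)·(2/3) − 5 = 5/3.
For the smuggler: with q = P(Route-1), equating Day's and Night's payoffs gives 6q − 1 = −12q + 7 ⇒ q = 4/9.

5/3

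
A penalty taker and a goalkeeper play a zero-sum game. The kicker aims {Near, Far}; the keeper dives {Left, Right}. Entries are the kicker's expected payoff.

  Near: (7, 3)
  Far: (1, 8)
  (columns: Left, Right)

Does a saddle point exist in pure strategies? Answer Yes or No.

Row minima: Near → 3, Far → 1; maximin = 3.
Column maxima: Left → 7, Right → 8; minimax = 7.
3 ≠ 7, so no pure-strategy equilibrium exists.

No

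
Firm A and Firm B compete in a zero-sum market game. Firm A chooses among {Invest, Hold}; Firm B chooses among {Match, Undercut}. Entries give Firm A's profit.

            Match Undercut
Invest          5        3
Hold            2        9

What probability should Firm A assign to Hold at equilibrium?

2/9

Row minima: Invest → 3, Hold → 2; maximin = 3.
Column maxima: Match → 5, Undercut → 9; minimax = 5.
3 ≠ 5, so there is no saddle point; optimal play is mixed.
Let Firm A play Invest with probability p. Expected payoff against Match: 5p + 2(1−p) = 3p + 2; against Undercut: 3p + 9(1−p) = −6p + 9.
Setting these equal: 3p + 2 = −6p + 9 ⇒ 9p = 7 ⇒ p = 7/9, and the value is (3)·(7/9) + 2 = 13/3.
For Firm B: with q = P(Match), equating Invest's and Hold's payoffs gives 2q + 3 = −7q + 9 ⇒ q = 2/3.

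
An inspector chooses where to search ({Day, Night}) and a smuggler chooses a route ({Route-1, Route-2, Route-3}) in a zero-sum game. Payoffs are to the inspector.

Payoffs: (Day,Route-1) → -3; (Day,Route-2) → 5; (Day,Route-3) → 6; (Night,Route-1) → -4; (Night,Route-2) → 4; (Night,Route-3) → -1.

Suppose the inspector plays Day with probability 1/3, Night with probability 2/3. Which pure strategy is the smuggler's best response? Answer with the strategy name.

If the smuggler plays Route-1, the inspector's expected payoff is (1/3)·(-3) + (2/3)·(-4) = -11/3.
If the smuggler plays Route-2, the inspector's expected payoff is (1/3)·5 + (2/3)·4 = 13/3.
If the smuggler plays Route-3, the inspector's expected payoff is (1/3)·6 + (2/3)·(-1) = 4/3.
The smuggler minimizes the inspector's payoff; the smallest is -11/3, so the best response is Route-1.

Route-1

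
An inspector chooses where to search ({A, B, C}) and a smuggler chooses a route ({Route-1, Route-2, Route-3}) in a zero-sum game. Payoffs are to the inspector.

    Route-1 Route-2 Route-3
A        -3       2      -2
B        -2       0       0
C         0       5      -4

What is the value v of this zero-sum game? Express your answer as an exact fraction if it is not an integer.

Row minima: A → -3, B → -2, C → -4; maximin = -2.
Column maxima: Route-1 → 0, Route-2 → 5, Route-3 → 0; minimax = 0.
-2 ≠ 0, so there is no saddle point; optimal play is mixed.
Route-2 is strictly dominated by Route-1 (it gives the inspector strictly more in every row), so the smuggler never plays it.
With Route-2 eliminated, A is strictly dominated by B (B gives the inspector strictly more in every remaining column), so the inspector never plays it.
On the remaining 2×2 (B, C vs Route-1, Route-3):
Let the inspector play B with probability p. Expected payoff against Route-1: (-2)p + 0(1−p) = −2p; against Route-3: 0p + (-4)(1−p) = 4p − 4.
Setting these equal: −2p = 4p − 4 ⇒ −6p = -4 ⇒ p = 2/3, and the value is (-2)·(2/3) = -4/3.
For the smuggler: with q = P(Route-1), equating B's and C's payoffs gives −2q = 4q − 4 ⇒ q = 2/3.

-4/3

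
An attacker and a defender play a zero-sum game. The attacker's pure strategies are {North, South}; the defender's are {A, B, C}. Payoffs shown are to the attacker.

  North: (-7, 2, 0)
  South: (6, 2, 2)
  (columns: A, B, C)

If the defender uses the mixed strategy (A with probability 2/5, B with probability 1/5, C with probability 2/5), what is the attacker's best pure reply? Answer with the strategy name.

South

Expected payoff of North: (2/5)·(-7) + (1/5)·2 + (2/5)·0 = -12/5.
Expected payoff of South: (2/5)·6 + (1/5)·2 + (2/5)·2 = 18/5.
The largest is 18/5, so the attacker's best response is South.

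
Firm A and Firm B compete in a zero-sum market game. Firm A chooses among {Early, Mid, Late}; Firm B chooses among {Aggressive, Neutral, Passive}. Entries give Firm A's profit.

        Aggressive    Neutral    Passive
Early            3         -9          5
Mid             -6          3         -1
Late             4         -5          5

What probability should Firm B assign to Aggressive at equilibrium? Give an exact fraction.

4/9

Row minima: Early → -9, Mid → -6, Late → -5; maximin = -5.
Column maxima: Aggressive → 4, Neutral → 3, Passive → 5; minimax = 3.
-5 ≠ 3, so there is no saddle point; optimal play is mixed.
Passive is strictly dominated by Aggressive (it gives Firm A strictly more in every row), so Firm B never plays it.
With Passive eliminated, Early is strictly dominated by Late (Late gives Firm A strictly more in every remaining column), so Firm A never plays it.
On the remaining 2×2 (Mid, Late vs Aggressive, Neutral):
Let Firm A play Mid with probability p. Expected payoff against Aggressive: (-6)p + 4(1−p) = −10p + 4; against Neutral: 3p + (-5)(1−p) = 8p − 5.
Setting these equal: −10p + 4 = 8p − 5 ⇒ −18p = -9 ⇒ p = 1/2, and the value is (-10)·(1/2) + 4 = -1.
For Firm B: with q = P(Aggressive), equating Mid's and Late's payoffs gives −9q + 3 = 9q − 5 ⇒ q = 4/9.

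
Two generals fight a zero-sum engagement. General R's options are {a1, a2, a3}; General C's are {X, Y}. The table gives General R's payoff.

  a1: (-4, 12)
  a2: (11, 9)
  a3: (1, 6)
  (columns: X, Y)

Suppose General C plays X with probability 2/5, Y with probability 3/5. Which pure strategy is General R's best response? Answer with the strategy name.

Expected payoff of a1: (2/5)·(-4) + (3/5)·12 = 28/5.
Expected payoff of a2: (2/5)·11 + (3/5)·9 = 49/5.
Expected payoff of a3: (2/5)·1 + (3/5)·6 = 4.
The largest is 49/5, so General R's best response is a2.

a2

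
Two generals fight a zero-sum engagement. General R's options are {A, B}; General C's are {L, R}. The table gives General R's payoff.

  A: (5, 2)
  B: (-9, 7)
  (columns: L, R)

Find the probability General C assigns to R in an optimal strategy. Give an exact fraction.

14/19

Row minima: A → 2, B → -9; maximin = 2.
Column maxima: L → 5, R → 7; minimax = 5.
2 ≠ 5, so there is no saddle point; optimal play is mixed.
Let General R play A with probability p. Expected payoff against L: 5p + (-9)(1−p) = 14p − 9; against R: 2p + 7(1−p) = −5p + 7.
Setting these equal: 14p − 9 = −5p + 7 ⇒ 19p = 16 ⇒ p = 16/19, and the value is (14)·(16/19) − 9 = 53/19.
For General C: with q = P(L), equating A's and B's payoffs gives 3q + 2 = −16q + 7 ⇒ q = 5/19.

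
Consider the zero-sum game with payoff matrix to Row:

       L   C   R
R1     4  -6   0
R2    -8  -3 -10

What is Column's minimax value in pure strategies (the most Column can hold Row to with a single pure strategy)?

Column maxima: L → 4, C → -3, R → 0.
The smallest of these is -3.

-3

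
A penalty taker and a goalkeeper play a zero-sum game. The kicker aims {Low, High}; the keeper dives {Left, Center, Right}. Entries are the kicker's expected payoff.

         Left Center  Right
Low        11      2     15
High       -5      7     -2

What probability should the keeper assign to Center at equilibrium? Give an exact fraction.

16/21

Row minima: Low → 2, High → -5; maximin = 2.
Column maxima: Left → 11, Center → 7, Right → 15; minimax = 7.
2 ≠ 7, so there is no saddle point; optimal play is mixed.
Right is strictly dominated by Left (it gives the kicker strictly more in every row), so the keeper never plays it.
On the remaining 2×2 (Low, High vs Left, Center):
Let the kicker play Low with probability p. Expected payoff against Left: 11p + (-5)(1−p) = 16p − 5; against Center: 2p + 7(1−p) = −5p + 7.
Setting these equal: 16p − 5 = −5p + 7 ⇒ 21p = 12 ⇒ p = 4/7, and the value is (16)·(4/7) − 5 = 29/7.
For the keeper: with q = P(Left), equating Low's and High's payoffs gives 9q + 2 = −12q + 7 ⇒ q = 5/21.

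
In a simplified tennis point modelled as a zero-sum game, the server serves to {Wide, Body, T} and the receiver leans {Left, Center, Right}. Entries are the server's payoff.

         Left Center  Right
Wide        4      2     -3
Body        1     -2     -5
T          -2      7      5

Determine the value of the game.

Row minima: Wide → -3, Body → -5, T → -2; maximin = -2.
Column maxima: Left → 4, Center → 7, Right → 5; minimax = 4.
-2 ≠ 4, so there is no saddle point; optimal play is mixed.
Body is strictly dominated by Wide, so the server never plays it.
Center is strictly dominated by Right (it gives the server strictly more in every row), so the receiver never plays it.
On the remaining 2×2 (Wide, T vs Left, Right):
Let the server play Wide with probability p. Expected payoff against Left: 4p + (-2)(1−p) = 6p − 2; against Right: (-3)p + 5(1−p) = −8p + 5.
Setting these equal: 6p − 2 = −8p + 5 ⇒ 14p = 7 ⇒ p = 1/2, and the value is (6)·(1/2) − 2 = 1.
For the receiver: with q = P(Left), equating Wide's and T's payoffs gives 7q − 3 = −7q + 5 ⇒ q = 4/7.

1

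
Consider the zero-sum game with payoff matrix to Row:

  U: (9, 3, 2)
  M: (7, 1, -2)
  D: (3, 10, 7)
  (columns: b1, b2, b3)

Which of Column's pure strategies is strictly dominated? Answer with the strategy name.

b3 holds Row's payoff strictly below b2 in every row: 2 < 3, -2 < 1, 7 < 10.
So b2 is strictly dominated for Column.

b2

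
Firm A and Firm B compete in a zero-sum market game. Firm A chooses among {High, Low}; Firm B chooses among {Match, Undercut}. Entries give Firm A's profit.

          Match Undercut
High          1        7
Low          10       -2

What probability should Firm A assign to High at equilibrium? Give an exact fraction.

2/3

Row minima: High → 1, Low → -2; maximin = 1.
Column maxima: Match → 10, Undercut → 7; minimax = 7.
1 ≠ 7, so there is no saddle point; optimal play is mixed.
Let Firm A play High with probability p. Expected payoff against Match: 1p + 10(1−p) = −9p + 10; against Undercut: 7p + (-2)(1−p) = 9p − 2.
Setting these equal: −9p + 10 = 9p − 2 ⇒ −18p = -12 ⇒ p = 2/3, and the value is (-9)·(2/3) + 10 = 4.
For Firm B: with q = P(Match), equating High's and Low's payoffs gives −6q + 7 = 12q − 2 ⇒ q = 1/2.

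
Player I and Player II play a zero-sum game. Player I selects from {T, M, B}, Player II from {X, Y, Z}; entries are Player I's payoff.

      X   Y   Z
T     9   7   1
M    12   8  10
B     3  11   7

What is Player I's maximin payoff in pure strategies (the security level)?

8

Row minima: T → 1, M → 8, B → 3.
The best of these is 8.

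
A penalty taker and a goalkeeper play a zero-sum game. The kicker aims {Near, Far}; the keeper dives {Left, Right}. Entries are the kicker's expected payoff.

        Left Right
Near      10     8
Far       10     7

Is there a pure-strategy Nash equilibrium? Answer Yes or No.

Row minima: Near → 8, Far → 7; maximin = 8.
Column maxima: Left → 10, Right → 8; minimax = 8.
maximin = minimax = 8, so a saddle point exists.

Yes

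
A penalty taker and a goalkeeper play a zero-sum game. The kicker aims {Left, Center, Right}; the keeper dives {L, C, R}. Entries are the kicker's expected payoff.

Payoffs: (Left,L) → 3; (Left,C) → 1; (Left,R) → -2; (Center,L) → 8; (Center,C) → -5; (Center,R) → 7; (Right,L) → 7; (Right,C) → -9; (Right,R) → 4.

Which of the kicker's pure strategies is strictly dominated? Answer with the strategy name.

Center gives a strictly higher payoff than Right against every column: 8 > 7, -5 > -9, 7 > 4.
So Right is strictly dominated and the kicker never plays it.

Right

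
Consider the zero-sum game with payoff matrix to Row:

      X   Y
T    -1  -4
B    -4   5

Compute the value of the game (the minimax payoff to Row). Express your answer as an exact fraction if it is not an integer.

-7/4

Row minima: T → -4, B → -4; maximin = -4.
Column maxima: X → -1, Y → 5; minimax = -1.
-4 ≠ -1, so there is no saddle point; optimal play is mixed.
Let Row play T with probability p. Expected payoff against X: (-1)p + (-4)(1−p) = 3p − 4; against Y: (-4)p + 5(1−p) = −9p + 5.
Setting these equal: 3p − 4 = −9p + 5 ⇒ 12p = 9 ⇒ p = 3/4, and the value is (3)·(3/4) − 4 = -7/4.
For Column: with q = P(X), equating T's and B's payoffs gives 3q − 4 = −9q + 5 ⇒ q = 3/4.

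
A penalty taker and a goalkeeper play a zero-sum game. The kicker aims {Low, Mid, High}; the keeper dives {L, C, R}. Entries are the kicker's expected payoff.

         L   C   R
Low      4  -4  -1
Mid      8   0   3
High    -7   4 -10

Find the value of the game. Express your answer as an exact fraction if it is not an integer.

12/17

Row minima: Low → -4, Mid → 0, High → -10; maximin = 0.
Column maxima: L → 8, C → 4, R → 3; minimax = 3.
0 ≠ 3, so there is no saddle point; optimal play is mixed.
Low is strictly dominated by Mid, so the kicker never plays it.
L is strictly dominated by R (it gives the kicker strictly more in every row), so the keeper never plays it.
On the remaining 2×2 (Mid, High vs C, R):
Let the kicker play Mid with probability p. Expected payoff against C: 0p + 4(1−p) = −4p + 4; against R: 3p + (-10)(1−p) = 13p − 10.
Setting these equal: −4p + 4 = 13p − 10 ⇒ −17p = -14 ⇒ p = 14/17, and the value is (-4)·(14/17) + 4 = 12/17.
For the keeper: with q = P(C), equating Mid's and High's payoffs gives −3q + 3 = 14q − 10 ⇒ q = 13/17.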